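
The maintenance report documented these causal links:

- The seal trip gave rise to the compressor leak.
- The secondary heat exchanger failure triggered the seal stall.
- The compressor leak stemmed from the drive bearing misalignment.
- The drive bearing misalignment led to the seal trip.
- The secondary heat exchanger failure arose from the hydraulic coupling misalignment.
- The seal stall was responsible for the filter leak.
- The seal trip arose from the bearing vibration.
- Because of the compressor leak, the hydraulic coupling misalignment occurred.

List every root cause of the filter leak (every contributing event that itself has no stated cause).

Tracing upstream from the filter leak: the filter leak ← the seal stall ← the secondary heat exchanger failure ← the hydraulic coupling misalignment ← the compressor leak ← the seal trip ← the bearing vibration.
A separate upstream branch: the filter leak ← the seal stall ← the secondary heat exchanger failure ← the hydraulic coupling misalignment ← the compressor leak ← the drive bearing misalignment.
Each of those chain origins has no stated cause.

the bearing vibration, the drive bearing misalignment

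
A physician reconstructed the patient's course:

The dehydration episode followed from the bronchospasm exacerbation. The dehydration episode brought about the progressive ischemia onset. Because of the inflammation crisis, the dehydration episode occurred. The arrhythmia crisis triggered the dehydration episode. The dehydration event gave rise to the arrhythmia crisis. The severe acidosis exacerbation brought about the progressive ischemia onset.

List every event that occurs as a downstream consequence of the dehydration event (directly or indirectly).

Direct effects: the arrhythmia crisis.
2 steps out: the dehydration episode.
3 steps out: the progressive ischemia onset.
Not reachable from it: the inflammation crisis, the bronchospasm exacerbation, the severe acidosis exacerbation.

the arrhythmia crisis, the dehydration episode, the progressive ischemia onset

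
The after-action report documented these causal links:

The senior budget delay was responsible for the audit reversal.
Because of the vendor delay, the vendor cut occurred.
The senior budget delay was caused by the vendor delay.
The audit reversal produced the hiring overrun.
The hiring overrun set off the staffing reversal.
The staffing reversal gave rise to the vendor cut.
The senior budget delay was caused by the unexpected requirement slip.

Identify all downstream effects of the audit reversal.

the hiring overrun, the staffing reversal, the vendor cut

Direct effects: the hiring overrun.
2 steps out: the staffing reversal.
3 steps out: the vendor cut.
Not reachable from it: the vendor delay, the unexpected requirement slip, the senior budget delay.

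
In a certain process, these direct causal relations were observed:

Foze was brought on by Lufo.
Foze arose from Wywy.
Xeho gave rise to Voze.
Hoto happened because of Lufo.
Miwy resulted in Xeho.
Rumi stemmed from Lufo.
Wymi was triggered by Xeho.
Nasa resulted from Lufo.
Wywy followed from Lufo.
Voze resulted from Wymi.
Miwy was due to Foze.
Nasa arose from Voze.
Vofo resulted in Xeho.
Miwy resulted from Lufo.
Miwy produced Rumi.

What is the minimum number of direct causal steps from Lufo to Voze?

Shortest chain: Lufo → Miwy → Xeho → Voze.

3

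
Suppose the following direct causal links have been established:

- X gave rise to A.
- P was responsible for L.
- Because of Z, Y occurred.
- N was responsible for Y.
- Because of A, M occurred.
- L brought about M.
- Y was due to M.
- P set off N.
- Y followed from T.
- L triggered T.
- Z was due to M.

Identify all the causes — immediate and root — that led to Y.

A, L, M, N, P, T, X, Z

Immediate causes of Y: N, M, Z, T.
Further upstream: P, X, A, L.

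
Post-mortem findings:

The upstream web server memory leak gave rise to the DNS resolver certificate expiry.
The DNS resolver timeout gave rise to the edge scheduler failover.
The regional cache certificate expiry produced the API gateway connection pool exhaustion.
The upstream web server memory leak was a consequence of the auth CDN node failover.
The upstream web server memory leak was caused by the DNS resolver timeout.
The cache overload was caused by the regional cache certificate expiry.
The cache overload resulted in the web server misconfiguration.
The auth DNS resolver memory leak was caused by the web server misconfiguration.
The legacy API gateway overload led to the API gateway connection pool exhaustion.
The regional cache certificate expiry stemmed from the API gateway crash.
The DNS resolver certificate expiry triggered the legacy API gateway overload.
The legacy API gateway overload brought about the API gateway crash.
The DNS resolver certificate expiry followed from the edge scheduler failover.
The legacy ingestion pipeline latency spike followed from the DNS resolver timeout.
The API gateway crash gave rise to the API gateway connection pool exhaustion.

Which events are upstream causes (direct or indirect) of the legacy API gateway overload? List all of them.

Immediate cause of the legacy API gateway overload: the DNS resolver certificate expiry.
Further upstream: the DNS resolver timeout, the upstream web server memory leak, the edge scheduler failover, the auth CDN node failover.

the DNS resolver certificate expiry, the DNS resolver timeout, the auth CDN node failover, the edge scheduler failover, the upstream web server memory leak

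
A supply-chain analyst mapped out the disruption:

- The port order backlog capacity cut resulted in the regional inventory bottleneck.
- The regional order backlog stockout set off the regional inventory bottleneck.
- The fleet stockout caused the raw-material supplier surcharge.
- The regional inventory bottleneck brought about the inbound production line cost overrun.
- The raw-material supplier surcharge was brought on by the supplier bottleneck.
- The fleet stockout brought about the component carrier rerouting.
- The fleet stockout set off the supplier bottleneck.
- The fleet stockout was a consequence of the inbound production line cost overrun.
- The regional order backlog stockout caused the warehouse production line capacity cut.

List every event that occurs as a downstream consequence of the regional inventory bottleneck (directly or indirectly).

Direct effects: the inbound production line cost overrun.
2 steps out: the fleet stockout.
3 steps out: the component carrier rerouting, the supplier bottleneck, the raw-material supplier surcharge.
Not reachable from it: the regional order backlog stockout, the warehouse production line capacity cut, the port order backlog capacity cut.

the component carrier rerouting, the fleet stockout, the inbound production line cost overrun, the raw-material supplier surcharge, the supplier bottleneck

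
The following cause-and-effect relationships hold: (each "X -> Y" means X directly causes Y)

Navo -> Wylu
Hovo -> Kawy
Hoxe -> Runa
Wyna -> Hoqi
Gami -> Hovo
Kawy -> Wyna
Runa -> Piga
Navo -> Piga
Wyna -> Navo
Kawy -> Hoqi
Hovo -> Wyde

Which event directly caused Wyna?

Kawy

Upstream contributors include Gami, Hovo, but only Kawy feeds directly into Wyna.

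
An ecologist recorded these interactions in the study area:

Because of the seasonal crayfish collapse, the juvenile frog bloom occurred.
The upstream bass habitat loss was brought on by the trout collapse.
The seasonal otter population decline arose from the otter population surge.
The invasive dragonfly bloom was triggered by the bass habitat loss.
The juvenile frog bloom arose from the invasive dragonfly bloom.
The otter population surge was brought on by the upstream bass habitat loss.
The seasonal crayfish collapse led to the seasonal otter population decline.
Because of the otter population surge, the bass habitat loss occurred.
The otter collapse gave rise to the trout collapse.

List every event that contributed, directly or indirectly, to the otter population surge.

the otter collapse, the trout collapse, the upstream bass habitat loss

Immediate cause of the otter population surge: the upstream bass habitat loss.
Further upstream: the otter collapse, the trout collapse.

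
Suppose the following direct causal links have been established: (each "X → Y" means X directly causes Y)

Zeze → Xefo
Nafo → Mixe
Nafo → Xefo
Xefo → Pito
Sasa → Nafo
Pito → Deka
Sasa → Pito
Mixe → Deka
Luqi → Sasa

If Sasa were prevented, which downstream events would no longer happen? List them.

Downstream of Sasa: Nafo, Xefo, Mixe, Pito, Deka.
Of those, still caused via another path: Xefo, Pito, Deka.
The remainder have no surviving cause.

Mixe, Nafo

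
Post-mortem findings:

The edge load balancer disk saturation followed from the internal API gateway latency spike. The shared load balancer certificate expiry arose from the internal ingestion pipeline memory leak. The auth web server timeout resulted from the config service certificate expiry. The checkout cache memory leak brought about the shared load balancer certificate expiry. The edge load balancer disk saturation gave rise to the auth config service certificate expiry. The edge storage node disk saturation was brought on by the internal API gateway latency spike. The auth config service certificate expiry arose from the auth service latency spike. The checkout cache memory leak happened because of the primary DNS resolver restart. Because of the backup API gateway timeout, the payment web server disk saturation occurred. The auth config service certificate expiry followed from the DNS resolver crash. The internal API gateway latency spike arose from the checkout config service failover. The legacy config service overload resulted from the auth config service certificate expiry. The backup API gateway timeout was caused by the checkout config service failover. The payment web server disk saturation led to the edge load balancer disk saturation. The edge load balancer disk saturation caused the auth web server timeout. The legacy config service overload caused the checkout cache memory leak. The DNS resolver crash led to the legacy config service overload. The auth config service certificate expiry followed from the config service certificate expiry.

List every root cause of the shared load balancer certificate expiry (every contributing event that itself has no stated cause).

the DNS resolver crash, the auth service latency spike, the checkout config service failover, the config service certificate expiry, the internal ingestion pipeline memory leak, the primary DNS resolver restart

Tracing upstream from the shared load balancer certificate expiry: the shared load balancer certificate expiry ← the checkout cache memory leak ← the legacy config service overload ← the DNS resolver crash.
A separate upstream branch: the shared load balancer certificate expiry ← the checkout cache memory leak ← the legacy config service overload ← the auth config service certificate expiry ← the edge load balancer disk saturation ← the internal API gateway latency spike ← the checkout config service failover.
A separate upstream branch: the shared load balancer certificate expiry ← the checkout cache memory leak ← the legacy config service overload ← the auth config service certificate expiry ← the config service certificate expiry.
A separate upstream branch: the shared load balancer certificate expiry ← the checkout cache memory leak ← the legacy config service overload ← the auth config service certificate expiry ← the auth service latency spike.
A separate upstream branch: the shared load balancer certificate expiry ← the checkout cache memory leak ← the primary DNS resolver restart.
A separate upstream branch: the shared load balancer certificate expiry ← the internal ingestion pipeline memory leak.
Each of those chain origins has no stated cause.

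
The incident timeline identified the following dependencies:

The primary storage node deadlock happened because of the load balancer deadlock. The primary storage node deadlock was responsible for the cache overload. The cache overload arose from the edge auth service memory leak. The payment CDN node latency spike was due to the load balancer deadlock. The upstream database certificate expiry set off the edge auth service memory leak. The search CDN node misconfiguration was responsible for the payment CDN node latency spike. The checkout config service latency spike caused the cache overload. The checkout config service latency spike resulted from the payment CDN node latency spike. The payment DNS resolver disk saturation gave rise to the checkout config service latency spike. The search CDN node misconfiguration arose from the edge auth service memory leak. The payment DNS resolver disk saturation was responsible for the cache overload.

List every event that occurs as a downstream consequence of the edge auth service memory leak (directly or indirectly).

the cache overload, the checkout config service latency spike, the payment CDN node latency spike, the search CDN node misconfiguration

Direct effects: the search CDN node misconfiguration, the cache overload.
2 steps out: the payment CDN node latency spike.
3 steps out: the checkout config service latency spike.
Not reachable from it: the upstream database certificate expiry, the load balancer deadlock, the payment DNS resolver disk saturation, the primary storage node deadlock.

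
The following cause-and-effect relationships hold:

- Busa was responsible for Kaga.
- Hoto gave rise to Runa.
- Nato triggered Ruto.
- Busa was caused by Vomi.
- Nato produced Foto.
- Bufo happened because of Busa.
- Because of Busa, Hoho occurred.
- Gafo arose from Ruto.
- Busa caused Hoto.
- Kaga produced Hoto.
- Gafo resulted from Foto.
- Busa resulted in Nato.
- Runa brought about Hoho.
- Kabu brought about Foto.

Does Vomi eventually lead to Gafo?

Yes

There is a causal chain: Vomi → Busa → Nato → Ruto → Gafo.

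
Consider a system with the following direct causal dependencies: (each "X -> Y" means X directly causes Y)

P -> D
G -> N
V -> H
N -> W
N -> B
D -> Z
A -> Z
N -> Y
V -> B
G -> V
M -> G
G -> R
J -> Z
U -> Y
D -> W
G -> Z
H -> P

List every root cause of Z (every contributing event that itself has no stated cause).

A, J, M

Tracing upstream from Z: Z ← G ← M.
A separate upstream branch: Z ← J.
A separate upstream branch: Z ← A.
Each of those chain origins has no stated cause.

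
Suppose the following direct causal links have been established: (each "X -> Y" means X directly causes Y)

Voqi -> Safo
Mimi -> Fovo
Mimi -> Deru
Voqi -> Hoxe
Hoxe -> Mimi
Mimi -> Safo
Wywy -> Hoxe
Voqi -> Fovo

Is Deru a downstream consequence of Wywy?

Yes

There is a causal chain: Wywy → Hoxe → Mimi → Deru.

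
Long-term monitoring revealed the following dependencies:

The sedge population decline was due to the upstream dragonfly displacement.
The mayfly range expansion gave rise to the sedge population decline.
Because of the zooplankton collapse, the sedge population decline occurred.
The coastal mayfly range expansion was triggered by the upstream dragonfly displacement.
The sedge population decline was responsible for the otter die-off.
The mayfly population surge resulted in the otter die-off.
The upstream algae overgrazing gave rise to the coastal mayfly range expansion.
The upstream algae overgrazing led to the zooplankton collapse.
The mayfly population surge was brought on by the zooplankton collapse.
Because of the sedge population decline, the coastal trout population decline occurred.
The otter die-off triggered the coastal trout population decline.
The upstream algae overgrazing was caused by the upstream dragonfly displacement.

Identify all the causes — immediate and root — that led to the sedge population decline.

Immediate causes of the sedge population decline: the upstream dragonfly displacement, the zooplankton collapse, the mayfly range expansion.
Further upstream: the upstream algae overgrazing.

the mayfly range expansion, the upstream algae overgrazing, the upstream dragonfly displacement, the zooplankton collapse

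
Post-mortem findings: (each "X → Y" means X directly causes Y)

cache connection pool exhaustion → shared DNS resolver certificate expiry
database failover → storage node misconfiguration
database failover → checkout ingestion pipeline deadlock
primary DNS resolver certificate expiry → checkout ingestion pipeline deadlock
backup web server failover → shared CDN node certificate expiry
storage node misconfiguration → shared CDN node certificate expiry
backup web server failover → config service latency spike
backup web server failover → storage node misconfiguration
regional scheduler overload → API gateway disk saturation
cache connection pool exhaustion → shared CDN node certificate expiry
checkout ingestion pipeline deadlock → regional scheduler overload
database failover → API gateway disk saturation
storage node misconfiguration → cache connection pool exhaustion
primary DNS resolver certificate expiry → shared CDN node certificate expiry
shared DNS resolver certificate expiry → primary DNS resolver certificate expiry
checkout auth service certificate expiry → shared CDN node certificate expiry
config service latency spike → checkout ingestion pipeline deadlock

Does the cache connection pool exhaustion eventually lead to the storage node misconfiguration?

The cache connection pool exhaustion leads to the shared DNS resolver certificate expiry, the primary DNS resolver certificate expiry, the checkout ingestion pipeline deadlock, the shared CDN node certificate expiry, the regional scheduler overload, the API gateway disk saturation; the storage node misconfiguration is not among them.

No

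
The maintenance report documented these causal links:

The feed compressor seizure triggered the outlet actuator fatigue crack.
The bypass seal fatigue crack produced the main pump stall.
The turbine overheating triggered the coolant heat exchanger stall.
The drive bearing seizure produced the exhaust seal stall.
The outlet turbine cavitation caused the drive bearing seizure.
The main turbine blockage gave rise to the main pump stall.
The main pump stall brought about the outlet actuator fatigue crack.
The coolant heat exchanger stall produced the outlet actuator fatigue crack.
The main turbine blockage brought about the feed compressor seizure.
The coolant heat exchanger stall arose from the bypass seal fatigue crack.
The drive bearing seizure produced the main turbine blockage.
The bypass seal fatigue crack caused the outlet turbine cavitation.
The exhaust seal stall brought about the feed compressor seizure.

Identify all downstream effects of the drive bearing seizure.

the exhaust seal stall, the feed compressor seizure, the main pump stall, the main turbine blockage, the outlet actuator fatigue crack

Direct effects: the exhaust seal stall, the main turbine blockage.
2 steps out: the feed compressor seizure, the main pump stall.
3 steps out: the outlet actuator fatigue crack.
Not reachable from it: the bypass seal fatigue crack, the turbine overheating, the outlet turbine cavitation, the coolant heat exchanger stall.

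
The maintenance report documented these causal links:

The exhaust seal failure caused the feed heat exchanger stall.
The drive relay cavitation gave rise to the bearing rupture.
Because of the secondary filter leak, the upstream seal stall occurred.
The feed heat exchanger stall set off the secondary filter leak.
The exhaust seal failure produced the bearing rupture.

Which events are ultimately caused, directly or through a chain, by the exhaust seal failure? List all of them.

Direct effects: the feed heat exchanger stall, the bearing rupture.
2 steps out: the secondary filter leak.
3 steps out: the upstream seal stall.
Not reachable from it: the drive relay cavitation.

the bearing rupture, the feed heat exchanger stall, the secondary filter leak, the upstream seal stall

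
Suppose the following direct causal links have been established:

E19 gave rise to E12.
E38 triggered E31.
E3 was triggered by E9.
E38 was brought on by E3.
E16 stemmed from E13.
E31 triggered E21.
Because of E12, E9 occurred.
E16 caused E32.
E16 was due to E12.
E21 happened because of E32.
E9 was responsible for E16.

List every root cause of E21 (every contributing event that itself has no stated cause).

Tracing upstream from E21: E21 ← E32 ← E16 ← E12 ← E19.
A separate upstream branch: E21 ← E32 ← E16 ← E13.
Each of those chain origins has no stated cause.

E13, E19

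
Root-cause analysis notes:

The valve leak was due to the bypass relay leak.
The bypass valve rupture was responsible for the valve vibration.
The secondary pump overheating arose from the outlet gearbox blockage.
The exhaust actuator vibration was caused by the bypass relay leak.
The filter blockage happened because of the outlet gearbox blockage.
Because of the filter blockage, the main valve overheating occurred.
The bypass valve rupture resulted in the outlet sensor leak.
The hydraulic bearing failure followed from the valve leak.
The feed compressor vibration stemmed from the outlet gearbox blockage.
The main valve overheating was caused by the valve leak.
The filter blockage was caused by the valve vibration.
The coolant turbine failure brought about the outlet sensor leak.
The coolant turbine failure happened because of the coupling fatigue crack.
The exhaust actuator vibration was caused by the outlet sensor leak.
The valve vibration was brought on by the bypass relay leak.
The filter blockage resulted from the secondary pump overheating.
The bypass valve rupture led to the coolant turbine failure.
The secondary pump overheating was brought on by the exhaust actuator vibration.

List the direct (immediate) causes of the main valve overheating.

Upstream contributors include the bypass valve rupture, the outlet gearbox blockage, the coupling fatigue crack, the coolant turbine failure, the outlet sensor leak, the bypass relay leak, the valve vibration, the exhaust actuator vibration, the secondary pump overheating, but only the filter blockage, the valve leak feed directly into the main valve overheating.

the filter blockage, the valve leak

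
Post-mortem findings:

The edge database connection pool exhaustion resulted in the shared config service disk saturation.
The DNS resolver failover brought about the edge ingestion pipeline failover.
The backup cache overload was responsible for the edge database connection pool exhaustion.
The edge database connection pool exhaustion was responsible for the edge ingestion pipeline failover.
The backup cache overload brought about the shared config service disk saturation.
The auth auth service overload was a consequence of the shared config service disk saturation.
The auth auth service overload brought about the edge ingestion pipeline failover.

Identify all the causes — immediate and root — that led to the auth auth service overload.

the backup cache overload, the edge database connection pool exhaustion, the shared config service disk saturation

Immediate cause of the auth auth service overload: the shared config service disk saturation.
Further upstream: the backup cache overload, the edge database connection pool exhaustion.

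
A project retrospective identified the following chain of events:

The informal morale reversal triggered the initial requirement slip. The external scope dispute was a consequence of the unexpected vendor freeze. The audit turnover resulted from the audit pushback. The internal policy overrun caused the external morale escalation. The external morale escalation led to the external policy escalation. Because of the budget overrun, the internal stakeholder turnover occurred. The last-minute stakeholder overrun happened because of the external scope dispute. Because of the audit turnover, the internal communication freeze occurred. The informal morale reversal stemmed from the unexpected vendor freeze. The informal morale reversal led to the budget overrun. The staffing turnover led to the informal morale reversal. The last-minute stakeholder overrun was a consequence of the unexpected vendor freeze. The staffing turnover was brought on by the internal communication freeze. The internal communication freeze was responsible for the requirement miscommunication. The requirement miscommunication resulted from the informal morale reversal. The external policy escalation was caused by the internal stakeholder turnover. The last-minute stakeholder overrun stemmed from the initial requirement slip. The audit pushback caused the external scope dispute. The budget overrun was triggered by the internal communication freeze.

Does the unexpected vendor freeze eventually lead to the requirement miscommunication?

Yes

There is a causal chain: the unexpected vendor freeze → the informal morale reversal → the requirement miscommunication.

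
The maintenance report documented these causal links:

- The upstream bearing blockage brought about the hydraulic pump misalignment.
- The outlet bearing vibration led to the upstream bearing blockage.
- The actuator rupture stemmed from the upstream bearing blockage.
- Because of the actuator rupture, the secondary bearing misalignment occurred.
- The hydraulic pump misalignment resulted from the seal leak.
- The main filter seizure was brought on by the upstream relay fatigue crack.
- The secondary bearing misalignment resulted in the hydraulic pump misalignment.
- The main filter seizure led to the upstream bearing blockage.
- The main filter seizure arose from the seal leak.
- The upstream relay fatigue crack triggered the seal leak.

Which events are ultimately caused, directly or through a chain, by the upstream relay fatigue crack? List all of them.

Direct effects: the seal leak, the main filter seizure.
2 steps out: the upstream bearing blockage, the hydraulic pump misalignment.
3 steps out: the actuator rupture.
4 steps out: the secondary bearing misalignment.
Not reachable from it: the outlet bearing vibration.

the actuator rupture, the hydraulic pump misalignment, the main filter seizure, the seal leak, the secondary bearing misalignment, the upstream bearing blockage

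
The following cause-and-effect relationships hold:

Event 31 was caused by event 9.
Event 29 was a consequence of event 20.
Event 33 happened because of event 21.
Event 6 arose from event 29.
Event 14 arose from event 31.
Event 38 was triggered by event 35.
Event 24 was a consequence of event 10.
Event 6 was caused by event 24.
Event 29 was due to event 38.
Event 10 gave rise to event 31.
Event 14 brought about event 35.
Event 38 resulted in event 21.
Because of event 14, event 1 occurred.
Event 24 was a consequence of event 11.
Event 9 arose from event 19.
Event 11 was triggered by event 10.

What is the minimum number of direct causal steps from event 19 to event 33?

Shortest chain: event 19 → event 9 → event 31 → event 14 → event 35 → event 38 → event 21 → event 33.

7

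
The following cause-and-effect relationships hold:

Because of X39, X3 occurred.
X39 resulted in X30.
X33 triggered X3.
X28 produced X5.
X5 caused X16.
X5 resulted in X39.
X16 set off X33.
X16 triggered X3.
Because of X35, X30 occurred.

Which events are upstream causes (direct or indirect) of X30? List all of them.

X28, X35, X39, X5

Immediate causes of X30: X39, X35.
Further upstream: X28, X5.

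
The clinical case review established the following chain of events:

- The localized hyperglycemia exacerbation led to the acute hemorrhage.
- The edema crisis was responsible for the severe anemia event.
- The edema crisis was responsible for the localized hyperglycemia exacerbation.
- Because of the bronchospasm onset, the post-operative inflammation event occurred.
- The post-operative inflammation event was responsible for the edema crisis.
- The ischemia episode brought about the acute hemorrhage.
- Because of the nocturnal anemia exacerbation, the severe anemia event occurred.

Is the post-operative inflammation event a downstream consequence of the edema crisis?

No

The edema crisis leads to the localized hyperglycemia exacerbation, the acute hemorrhage, the severe anemia event; the post-operative inflammation event is not among them.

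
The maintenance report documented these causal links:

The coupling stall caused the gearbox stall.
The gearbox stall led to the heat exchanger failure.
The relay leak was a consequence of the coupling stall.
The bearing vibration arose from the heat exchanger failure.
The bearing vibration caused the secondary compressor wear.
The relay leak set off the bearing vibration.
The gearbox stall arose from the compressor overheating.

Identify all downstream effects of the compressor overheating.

the bearing vibration, the gearbox stall, the heat exchanger failure, the secondary compressor wear

Direct effects: the gearbox stall.
2 steps out: the heat exchanger failure.
3 steps out: the bearing vibration.
4 steps out: the secondary compressor wear.
Not reachable from it: the coupling stall, the relay leak.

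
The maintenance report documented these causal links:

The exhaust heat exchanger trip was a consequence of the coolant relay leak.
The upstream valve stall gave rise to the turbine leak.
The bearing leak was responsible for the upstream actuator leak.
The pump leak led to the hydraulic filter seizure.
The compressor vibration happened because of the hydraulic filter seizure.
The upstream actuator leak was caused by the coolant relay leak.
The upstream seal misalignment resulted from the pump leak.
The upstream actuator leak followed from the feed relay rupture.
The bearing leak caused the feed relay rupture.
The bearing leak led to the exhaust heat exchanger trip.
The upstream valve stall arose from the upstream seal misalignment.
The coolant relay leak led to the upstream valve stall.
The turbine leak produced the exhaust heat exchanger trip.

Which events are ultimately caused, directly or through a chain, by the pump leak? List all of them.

the compressor vibration, the exhaust heat exchanger trip, the hydraulic filter seizure, the turbine leak, the upstream seal misalignment, the upstream valve stall

Direct effects: the hydraulic filter seizure, the upstream seal misalignment.
2 steps out: the compressor vibration, the upstream valve stall.
3 steps out: the turbine leak.
4 steps out: the exhaust heat exchanger trip.
Not reachable from it: the coolant relay leak, the bearing leak, the feed relay rupture, the upstream actuator leak.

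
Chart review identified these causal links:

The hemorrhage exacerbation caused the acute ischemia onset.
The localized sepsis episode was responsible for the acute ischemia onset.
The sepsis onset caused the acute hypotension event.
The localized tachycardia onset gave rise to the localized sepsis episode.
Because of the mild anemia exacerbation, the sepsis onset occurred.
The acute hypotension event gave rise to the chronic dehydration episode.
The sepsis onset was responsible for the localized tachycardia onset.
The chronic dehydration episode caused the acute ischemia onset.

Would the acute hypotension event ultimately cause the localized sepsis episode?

The acute hypotension event leads to the chronic dehydration episode, the acute ischemia onset; the localized sepsis episode is not among them.

No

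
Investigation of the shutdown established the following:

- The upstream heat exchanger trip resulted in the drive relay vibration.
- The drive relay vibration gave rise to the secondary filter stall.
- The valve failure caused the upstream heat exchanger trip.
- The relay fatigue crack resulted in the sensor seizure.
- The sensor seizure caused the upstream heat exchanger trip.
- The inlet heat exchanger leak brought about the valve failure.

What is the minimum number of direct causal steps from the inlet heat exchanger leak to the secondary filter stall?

Shortest chain: the inlet heat exchanger leak → the valve failure → the upstream heat exchanger trip → the drive relay vibration → the secondary filter stall.

4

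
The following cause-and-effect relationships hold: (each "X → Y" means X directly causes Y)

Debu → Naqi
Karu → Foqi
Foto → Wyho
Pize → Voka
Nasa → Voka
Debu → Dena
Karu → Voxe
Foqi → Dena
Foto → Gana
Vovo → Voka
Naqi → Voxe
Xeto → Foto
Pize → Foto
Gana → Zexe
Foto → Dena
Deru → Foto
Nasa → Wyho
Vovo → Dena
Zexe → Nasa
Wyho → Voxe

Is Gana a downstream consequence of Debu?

No

Debu leads to Naqi, Dena, Voxe; Gana is not among them.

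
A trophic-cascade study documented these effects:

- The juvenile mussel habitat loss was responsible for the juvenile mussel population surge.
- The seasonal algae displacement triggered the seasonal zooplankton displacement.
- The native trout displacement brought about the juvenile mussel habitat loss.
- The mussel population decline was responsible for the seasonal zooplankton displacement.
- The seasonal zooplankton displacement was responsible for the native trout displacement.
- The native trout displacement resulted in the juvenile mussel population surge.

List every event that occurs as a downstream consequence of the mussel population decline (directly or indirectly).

Direct effects: the seasonal zooplankton displacement.
2 steps out: the native trout displacement.
3 steps out: the juvenile mussel habitat loss, the juvenile mussel population surge.
Not reachable from it: the seasonal algae displacement.

the juvenile mussel habitat loss, the juvenile mussel population surge, the native trout displacement, the seasonal zooplankton displacement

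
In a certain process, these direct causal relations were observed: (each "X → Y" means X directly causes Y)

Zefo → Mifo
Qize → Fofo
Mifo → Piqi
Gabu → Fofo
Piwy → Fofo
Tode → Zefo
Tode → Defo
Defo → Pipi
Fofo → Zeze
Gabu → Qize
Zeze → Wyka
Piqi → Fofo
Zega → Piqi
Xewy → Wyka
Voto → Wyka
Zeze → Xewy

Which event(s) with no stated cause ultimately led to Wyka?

Gabu, Piwy, Tode, Voto, Zega

Tracing upstream from Wyka: Wyka ← Zeze ← Fofo ← Piqi ← Mifo ← Zefo ← Tode.
A separate upstream branch: Wyka ← Zeze ← Fofo ← Piqi ← Zega.
A separate upstream branch: Wyka ← Zeze ← Fofo ← Gabu.
A separate upstream branch: Wyka ← Voto.
A separate upstream branch: Wyka ← Zeze ← Fofo ← Piwy.
Each of those chain origins has no stated cause.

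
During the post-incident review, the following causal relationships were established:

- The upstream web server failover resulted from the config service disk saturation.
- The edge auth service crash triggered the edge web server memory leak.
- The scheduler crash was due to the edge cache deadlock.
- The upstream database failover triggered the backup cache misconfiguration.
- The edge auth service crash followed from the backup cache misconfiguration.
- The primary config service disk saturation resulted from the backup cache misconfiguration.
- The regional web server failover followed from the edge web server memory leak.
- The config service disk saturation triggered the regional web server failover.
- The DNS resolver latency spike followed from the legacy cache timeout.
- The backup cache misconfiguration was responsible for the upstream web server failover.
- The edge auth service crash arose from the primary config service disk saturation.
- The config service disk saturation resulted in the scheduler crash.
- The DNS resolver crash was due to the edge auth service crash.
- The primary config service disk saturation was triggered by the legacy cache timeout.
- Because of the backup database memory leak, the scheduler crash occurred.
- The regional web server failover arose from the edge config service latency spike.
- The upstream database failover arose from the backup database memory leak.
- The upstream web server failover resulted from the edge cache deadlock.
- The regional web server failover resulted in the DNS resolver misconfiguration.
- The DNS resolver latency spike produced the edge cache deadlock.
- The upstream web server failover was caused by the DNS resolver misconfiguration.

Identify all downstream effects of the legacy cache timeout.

the DNS resolver crash, the DNS resolver latency spike, the DNS resolver misconfiguration, the edge auth service crash, the edge cache deadlock, the edge web server memory leak, the primary config service disk saturation, the regional web server failover, the scheduler crash, the upstream web server failover

Direct effects: the DNS resolver latency spike, the primary config service disk saturation.
2 steps out: the edge auth service crash, the edge cache deadlock.
3 steps out: the edge web server memory leak, the DNS resolver crash, the upstream web server failover, the scheduler crash.
4 steps out: the regional web server failover.
5 steps out: the DNS resolver misconfiguration.
Not reachable from it: the backup database memory leak, the upstream database failover, the config service disk saturation, the backup cache misconfiguration, the edge config service latency spike.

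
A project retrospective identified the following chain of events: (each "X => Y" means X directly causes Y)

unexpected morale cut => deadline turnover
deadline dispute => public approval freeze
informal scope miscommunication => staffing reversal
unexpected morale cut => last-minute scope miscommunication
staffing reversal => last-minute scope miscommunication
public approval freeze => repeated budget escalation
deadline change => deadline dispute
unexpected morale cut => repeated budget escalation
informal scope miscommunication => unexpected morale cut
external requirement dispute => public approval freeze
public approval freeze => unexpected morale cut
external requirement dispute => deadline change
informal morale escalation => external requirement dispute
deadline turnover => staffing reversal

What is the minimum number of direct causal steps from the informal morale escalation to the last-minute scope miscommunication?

4

Shortest chain: the informal morale escalation → the external requirement dispute → the public approval freeze → the unexpected morale cut → the last-minute scope miscommunication.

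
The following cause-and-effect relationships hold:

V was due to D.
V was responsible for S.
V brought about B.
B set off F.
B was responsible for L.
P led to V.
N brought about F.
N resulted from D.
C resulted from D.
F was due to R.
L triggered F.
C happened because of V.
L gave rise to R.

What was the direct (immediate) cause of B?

Upstream contributors include D, P, but only V feeds directly into B.

V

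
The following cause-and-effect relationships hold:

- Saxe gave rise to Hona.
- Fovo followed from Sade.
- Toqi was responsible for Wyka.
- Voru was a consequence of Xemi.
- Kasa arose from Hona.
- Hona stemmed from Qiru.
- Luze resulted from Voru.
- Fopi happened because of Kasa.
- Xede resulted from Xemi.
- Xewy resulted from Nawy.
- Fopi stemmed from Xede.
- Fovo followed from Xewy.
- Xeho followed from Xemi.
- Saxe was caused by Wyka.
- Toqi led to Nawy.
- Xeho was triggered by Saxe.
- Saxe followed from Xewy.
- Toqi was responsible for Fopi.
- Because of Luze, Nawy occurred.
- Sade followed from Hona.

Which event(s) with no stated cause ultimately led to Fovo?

Qiru, Toqi, Xemi

Tracing upstream from Fovo: Fovo ← Xewy ← Nawy ← Luze ← Voru ← Xemi.
A separate upstream branch: Fovo ← Sade ← Hona ← Qiru.
A separate upstream branch: Fovo ← Xewy ← Nawy ← Toqi.
Each of those chain origins has no stated cause.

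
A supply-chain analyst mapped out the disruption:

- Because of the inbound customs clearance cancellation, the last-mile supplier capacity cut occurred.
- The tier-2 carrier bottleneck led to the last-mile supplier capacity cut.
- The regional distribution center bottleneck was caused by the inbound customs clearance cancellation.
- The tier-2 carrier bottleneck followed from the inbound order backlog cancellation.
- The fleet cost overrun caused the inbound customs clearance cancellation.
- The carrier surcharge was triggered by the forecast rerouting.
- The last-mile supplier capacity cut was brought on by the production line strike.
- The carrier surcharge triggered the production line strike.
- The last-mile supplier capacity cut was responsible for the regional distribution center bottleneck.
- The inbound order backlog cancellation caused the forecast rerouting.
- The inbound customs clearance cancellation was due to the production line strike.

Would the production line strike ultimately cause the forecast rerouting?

The production line strike leads to the inbound customs clearance cancellation, the last-mile supplier capacity cut, the regional distribution center bottleneck; the forecast rerouting is not among them.

No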